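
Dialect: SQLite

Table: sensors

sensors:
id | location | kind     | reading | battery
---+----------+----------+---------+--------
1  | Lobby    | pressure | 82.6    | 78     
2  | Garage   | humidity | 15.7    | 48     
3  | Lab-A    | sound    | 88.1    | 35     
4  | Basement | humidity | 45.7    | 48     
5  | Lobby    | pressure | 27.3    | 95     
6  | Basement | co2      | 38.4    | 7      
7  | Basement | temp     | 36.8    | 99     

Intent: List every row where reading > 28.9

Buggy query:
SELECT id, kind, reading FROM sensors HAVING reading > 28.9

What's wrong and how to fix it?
Bug: HAVING filters the output of aggregation, but this query has no GROUP BY and no aggregate functions, so SQLite rejects it (HAVING clause on a non-aggregate query); the condition here is per row

Fix: Replace HAVING with WHERE since the condition applies to individual rows

Corrected query:
SELECT id, kind, reading FROM sensors WHERE reading > 28.9

Result:
id | kind     | reading
---+----------+--------
1  | pressure | 82.6   
3  | sound    | 88.1   
4  | humidity | 45.7   
6  | co2      | 38.4   
7  | temp     | 36.8   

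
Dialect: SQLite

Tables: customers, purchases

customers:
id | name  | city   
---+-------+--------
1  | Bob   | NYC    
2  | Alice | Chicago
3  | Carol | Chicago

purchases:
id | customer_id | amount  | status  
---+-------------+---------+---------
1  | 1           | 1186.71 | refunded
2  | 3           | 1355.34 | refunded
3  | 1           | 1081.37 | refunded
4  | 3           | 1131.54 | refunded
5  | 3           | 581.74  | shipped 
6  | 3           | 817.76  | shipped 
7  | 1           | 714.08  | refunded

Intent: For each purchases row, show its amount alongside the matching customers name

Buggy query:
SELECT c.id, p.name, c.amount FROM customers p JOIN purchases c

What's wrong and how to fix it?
Bug: JOIN with no ON clause produces a cartesian product; every purchases row pairs with every customers row

Fix: Add ON c.customer_id = p.id to the JOIN

Corrected query:
SELECT c.id, p.name, c.amount FROM customers p JOIN purchases c ON c.customer_id = p.id

Result:
id | name  | amount 
---+-------+--------
1  | Bob   | 1186.71
2  | Carol | 1355.34
3  | Bob   | 1081.37
4  | Carol | 1131.54
5  | Carol | 581.74 
6  | Carol | 817.76 
7  | Bob   | 714.08 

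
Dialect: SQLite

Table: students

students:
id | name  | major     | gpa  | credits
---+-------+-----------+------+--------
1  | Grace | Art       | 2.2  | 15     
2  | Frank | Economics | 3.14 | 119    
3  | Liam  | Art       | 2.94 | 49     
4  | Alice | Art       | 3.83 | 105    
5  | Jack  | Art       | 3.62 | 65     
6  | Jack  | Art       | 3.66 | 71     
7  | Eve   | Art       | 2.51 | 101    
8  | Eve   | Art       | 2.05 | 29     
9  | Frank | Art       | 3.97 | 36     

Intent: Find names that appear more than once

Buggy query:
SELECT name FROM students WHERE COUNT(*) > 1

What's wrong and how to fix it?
Bug: WHERE can't reference COUNT(*); aggregates are computed after WHERE

Fix: Group first, then use HAVING for the count condition

Corrected query:
SELECT name FROM students GROUP BY name HAVING COUNT(*) > 1

Result:
name 
-----
Eve  
Frank
Jack 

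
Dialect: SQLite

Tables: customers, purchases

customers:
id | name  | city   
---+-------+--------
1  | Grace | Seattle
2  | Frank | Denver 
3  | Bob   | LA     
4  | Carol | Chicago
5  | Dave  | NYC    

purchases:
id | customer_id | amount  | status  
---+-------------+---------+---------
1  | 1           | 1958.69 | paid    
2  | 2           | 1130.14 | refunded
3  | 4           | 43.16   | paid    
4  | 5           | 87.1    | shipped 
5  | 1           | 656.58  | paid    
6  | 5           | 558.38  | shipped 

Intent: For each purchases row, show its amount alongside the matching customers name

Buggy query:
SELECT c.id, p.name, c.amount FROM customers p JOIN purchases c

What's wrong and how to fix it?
Bug: JOIN with no ON clause produces a cartesian product; every purchases row pairs with every customers row

Fix: Add ON c.customer_id = p.id to the JOIN

Corrected query:
SELECT c.id, p.name, c.amount FROM customers p JOIN purchases c ON c.customer_id = p.id

Result:
id | name  | amount 
---+-------+--------
1  | Grace | 1958.69
2  | Frank | 1130.14
3  | Carol | 43.16  
4  | Dave  | 87.1   
5  | Grace | 656.58 
6  | Dave  | 558.38 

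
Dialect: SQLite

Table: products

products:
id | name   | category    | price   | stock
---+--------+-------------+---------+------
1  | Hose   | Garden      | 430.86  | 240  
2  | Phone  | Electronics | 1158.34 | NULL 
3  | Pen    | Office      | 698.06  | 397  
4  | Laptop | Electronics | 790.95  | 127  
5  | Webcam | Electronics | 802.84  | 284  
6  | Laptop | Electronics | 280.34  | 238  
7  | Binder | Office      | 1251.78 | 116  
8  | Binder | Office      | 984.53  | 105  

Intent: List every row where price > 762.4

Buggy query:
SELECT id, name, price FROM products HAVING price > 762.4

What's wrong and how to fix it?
Bug: HAVING filters the output of aggregation, but this query has no GROUP BY and no aggregate functions, so SQLite rejects it (HAVING clause on a non-aggregate query); the condition here is per row

Fix: Replace HAVING with WHERE since the condition applies to individual rows

Corrected query:
SELECT id, name, price FROM products WHERE price > 762.4

Result:
id | name   | price  
---+--------+--------
2  | Phone  | 1158.34
4  | Laptop | 790.95 
5  | Webcam | 802.84 
7  | Binder | 1251.78
8  | Binder | 984.53 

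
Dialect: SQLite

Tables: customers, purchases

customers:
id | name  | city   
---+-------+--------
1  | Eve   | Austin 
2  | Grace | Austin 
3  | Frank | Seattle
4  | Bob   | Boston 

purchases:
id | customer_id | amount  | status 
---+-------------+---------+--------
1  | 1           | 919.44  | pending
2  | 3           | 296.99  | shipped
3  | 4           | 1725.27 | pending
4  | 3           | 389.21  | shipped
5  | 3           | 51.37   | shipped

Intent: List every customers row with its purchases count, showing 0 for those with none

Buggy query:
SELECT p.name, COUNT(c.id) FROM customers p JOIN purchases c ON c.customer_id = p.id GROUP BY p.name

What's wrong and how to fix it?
Bug: INNER JOIN drops customers rows that have no matching purchases rows

Fix: Use LEFT JOIN so parents without children still appear (COUNT(c.id) gives 0)

Corrected query:
SELECT p.name, COUNT(c.id) FROM customers p LEFT JOIN purchases c ON c.customer_id = p.id GROUP BY p.name

Result:
name  | COUNT(c.id)
------+------------
Bob   | 1          
Eve   | 1          
Frank | 3          
Grace | 0          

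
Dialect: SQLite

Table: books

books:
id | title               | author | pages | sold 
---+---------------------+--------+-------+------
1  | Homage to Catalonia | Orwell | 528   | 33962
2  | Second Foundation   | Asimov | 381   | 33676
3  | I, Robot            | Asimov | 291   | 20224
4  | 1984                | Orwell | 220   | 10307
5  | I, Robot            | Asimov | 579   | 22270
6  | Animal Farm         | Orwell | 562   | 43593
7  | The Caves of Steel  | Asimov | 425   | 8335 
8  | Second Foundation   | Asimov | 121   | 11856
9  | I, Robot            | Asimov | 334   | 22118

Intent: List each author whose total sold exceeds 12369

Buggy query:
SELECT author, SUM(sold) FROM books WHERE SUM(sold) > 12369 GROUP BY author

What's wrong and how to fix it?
Bug: WHERE runs before GROUP BY, so aggregates aren't available there

Fix: Use HAVING (which filters groups after aggregation) instead of WHERE

Corrected query:
SELECT author, SUM(sold) FROM books GROUP BY author HAVING SUM(sold) > 12369

Result:
author | SUM(sold)
-------+----------
Asimov | 118479   
Orwell | 87862    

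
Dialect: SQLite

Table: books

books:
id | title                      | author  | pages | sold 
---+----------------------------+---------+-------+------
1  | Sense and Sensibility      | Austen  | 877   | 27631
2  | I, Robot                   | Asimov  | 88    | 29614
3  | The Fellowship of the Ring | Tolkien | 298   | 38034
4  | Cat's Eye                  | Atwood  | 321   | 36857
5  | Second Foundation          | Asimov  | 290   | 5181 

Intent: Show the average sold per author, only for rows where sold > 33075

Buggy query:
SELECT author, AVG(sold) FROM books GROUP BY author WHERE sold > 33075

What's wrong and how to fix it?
Bug: Row-level WHERE must come before GROUP BY in the clause order

Fix: Move the WHERE clause before GROUP BY

Corrected query:
SELECT author, AVG(sold) FROM books WHERE sold > 33075 GROUP BY author

Result:
author  | AVG(sold)
--------+----------
Atwood  | 36857    
Tolkien | 38034    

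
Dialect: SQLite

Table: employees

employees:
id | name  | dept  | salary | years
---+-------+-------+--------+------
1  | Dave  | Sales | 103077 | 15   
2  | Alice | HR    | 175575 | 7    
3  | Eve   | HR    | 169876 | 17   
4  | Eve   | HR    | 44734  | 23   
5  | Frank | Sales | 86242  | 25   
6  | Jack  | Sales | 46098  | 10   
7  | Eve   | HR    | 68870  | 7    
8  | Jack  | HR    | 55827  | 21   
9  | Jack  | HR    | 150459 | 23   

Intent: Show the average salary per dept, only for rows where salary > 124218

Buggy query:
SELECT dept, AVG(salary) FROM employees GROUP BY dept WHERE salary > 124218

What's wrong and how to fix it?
Bug: WHERE cannot follow GROUP BY

Fix: Place WHERE between FROM and GROUP BY

Corrected query:
SELECT dept, AVG(salary) FROM employees WHERE salary > 124218 GROUP BY dept

Result:
dept | AVG(salary)  
-----+--------------
HR   | 165303.333333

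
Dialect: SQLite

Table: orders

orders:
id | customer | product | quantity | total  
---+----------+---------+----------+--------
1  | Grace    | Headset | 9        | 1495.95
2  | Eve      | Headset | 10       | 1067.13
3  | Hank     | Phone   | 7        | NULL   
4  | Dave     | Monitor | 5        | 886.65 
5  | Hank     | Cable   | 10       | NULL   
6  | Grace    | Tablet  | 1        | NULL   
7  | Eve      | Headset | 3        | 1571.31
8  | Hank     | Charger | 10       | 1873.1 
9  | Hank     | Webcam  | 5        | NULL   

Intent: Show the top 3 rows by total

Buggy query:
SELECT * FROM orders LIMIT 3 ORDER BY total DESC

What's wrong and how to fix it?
Bug: LIMIT must come after ORDER BY

Fix: Sort with ORDER BY, then apply LIMIT

Corrected query:
SELECT * FROM orders ORDER BY total DESC LIMIT 3

Result:
id | customer | product | quantity | total  
---+----------+---------+----------+--------
8  | Hank     | Charger | 10       | 1873.1 
7  | Eve      | Headset | 3        | 1571.31
1  | Grace    | Headset | 9        | 1495.95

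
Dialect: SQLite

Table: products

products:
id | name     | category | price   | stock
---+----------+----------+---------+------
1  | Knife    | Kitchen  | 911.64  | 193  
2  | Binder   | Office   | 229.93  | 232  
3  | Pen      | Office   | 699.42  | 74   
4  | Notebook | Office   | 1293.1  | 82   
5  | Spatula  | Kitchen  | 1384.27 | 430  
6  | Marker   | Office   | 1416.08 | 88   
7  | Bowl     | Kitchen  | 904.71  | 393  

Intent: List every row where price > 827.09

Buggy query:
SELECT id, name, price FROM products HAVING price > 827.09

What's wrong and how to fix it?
Bug: HAVING filters the output of aggregation, but this query has no GROUP BY and no aggregate functions, so SQLite rejects it (HAVING clause on a non-aggregate query); the condition here is per row

Fix: Replace HAVING with WHERE since the condition applies to individual rows

Corrected query:
SELECT id, name, price FROM products WHERE price > 827.09

Result:
id | name     | price  
---+----------+--------
1  | Knife    | 911.64 
4  | Notebook | 1293.1 
5  | Spatula  | 1384.27
6  | Marker   | 1416.08
7  | Bowl     | 904.71 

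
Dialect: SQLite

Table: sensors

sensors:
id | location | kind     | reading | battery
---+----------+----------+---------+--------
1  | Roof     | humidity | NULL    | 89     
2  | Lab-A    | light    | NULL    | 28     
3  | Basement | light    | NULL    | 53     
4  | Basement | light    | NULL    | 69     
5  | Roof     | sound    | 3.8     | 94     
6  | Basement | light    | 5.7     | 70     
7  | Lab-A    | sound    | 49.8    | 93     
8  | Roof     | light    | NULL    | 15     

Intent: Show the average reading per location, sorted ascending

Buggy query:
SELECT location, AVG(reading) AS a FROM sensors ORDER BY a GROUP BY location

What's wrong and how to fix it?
Bug: GROUP BY must precede ORDER BY

Fix: Move ORDER BY to the end, after GROUP BY

Corrected query:
SELECT location, AVG(reading) AS a FROM sensors GROUP BY location ORDER BY a

Result:
location | a   
---------+-----
Roof     | 3.8 
Basement | 5.7 
Lab-A    | 49.8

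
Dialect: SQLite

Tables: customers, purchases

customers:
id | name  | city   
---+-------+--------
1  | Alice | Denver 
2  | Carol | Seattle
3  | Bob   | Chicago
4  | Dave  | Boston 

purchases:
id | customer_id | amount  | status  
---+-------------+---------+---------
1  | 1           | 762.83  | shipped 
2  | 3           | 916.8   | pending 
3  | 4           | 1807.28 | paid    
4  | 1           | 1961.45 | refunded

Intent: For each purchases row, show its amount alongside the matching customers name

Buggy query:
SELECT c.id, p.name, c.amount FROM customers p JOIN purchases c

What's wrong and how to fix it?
Bug: JOIN with no ON clause produces a cartesian product; every purchases row pairs with every customers row

Fix: Add ON c.customer_id = p.id to the JOIN

Corrected query:
SELECT c.id, p.name, c.amount FROM customers p JOIN purchases c ON c.customer_id = p.id

Result:
id | name  | amount 
---+-------+--------
1  | Alice | 762.83 
2  | Bob   | 916.8  
3  | Dave  | 1807.28
4  | Alice | 1961.45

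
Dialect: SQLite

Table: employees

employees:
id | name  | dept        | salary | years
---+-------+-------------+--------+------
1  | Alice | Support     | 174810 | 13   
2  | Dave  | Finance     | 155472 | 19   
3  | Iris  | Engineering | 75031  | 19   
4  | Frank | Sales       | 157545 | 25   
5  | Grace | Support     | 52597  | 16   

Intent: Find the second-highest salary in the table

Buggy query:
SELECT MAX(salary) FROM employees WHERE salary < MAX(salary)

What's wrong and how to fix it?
Bug: MAX(salary) on the right of the comparison is an aggregate-in-WHERE error

Fix: Put the inner MAX in a scalar subquery

Corrected query:
SELECT MAX(salary) FROM employees WHERE salary < (SELECT MAX(salary) FROM employees)

Result:
MAX(salary)
-----------
157545     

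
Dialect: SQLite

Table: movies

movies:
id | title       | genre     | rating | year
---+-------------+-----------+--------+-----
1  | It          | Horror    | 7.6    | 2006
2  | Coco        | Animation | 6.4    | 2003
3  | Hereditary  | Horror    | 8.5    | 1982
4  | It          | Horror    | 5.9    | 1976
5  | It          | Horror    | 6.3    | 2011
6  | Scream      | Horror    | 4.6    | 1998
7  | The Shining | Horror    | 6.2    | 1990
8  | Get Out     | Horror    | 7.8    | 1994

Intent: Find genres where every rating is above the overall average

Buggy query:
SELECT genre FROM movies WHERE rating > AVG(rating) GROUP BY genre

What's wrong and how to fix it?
Bug: WHERE evaluates per row before aggregation, so AVG() is unavailable

Fix: Use a subquery for AVG and a HAVING MIN(...) filter so the condition holds for every row in the group

Corrected query:
SELECT genre FROM movies GROUP BY genre HAVING MIN(rating) > (SELECT AVG(rating) FROM movies)

Result:
(no rows)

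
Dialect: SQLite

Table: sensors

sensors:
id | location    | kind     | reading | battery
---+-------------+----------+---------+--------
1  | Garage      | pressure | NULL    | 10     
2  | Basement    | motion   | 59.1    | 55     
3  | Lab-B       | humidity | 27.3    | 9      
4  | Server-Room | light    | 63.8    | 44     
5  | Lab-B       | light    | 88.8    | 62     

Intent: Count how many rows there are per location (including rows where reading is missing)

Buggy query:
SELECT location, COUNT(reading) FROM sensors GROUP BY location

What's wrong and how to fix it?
Bug: COUNT(column) counts non-NULL values only; rows with NULL reading aren't counted

Fix: Use COUNT(*) to count all rows regardless of NULL

Corrected query:
SELECT location, COUNT(*) FROM sensors GROUP BY location

Result:
location    | COUNT(*)
------------+---------
Basement    | 1       
Garage      | 1       
Lab-B       | 2       
Server-Room | 1       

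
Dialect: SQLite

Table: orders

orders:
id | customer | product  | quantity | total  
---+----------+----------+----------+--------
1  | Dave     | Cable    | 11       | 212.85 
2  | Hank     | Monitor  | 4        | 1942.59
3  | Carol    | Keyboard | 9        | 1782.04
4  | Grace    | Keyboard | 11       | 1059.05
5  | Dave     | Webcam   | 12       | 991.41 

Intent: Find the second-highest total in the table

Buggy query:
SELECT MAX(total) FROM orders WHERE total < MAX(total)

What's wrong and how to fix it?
Bug: MAX(total) on the right of the comparison is an aggregate-in-WHERE error

Fix: Put the inner MAX in a scalar subquery

Corrected query:
SELECT MAX(total) FROM orders WHERE total < (SELECT MAX(total) FROM orders)

Result:
MAX(total)
----------
1782.04   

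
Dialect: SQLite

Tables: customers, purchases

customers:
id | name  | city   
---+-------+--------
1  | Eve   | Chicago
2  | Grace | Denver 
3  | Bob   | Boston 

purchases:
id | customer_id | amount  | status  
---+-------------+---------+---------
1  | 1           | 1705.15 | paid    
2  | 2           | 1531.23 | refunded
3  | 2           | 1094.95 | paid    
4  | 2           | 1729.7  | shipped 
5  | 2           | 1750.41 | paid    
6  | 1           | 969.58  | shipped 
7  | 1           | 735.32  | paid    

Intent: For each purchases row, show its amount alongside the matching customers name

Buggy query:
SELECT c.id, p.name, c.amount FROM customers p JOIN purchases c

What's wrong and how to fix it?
Bug: Missing join condition: each purchases row is matched to all customers rows instead of just its own

Fix: Specify the join condition linking the foreign key to the parent id

Corrected query:
SELECT c.id, p.name, c.amount FROM customers p JOIN purchases c ON c.customer_id = p.id

Result:
id | name  | amount 
---+-------+--------
1  | Eve   | 1705.15
2  | Grace | 1531.23
3  | Grace | 1094.95
4  | Grace | 1729.7 
5  | Grace | 1750.41
6  | Eve   | 969.58 
7  | Eve   | 735.32 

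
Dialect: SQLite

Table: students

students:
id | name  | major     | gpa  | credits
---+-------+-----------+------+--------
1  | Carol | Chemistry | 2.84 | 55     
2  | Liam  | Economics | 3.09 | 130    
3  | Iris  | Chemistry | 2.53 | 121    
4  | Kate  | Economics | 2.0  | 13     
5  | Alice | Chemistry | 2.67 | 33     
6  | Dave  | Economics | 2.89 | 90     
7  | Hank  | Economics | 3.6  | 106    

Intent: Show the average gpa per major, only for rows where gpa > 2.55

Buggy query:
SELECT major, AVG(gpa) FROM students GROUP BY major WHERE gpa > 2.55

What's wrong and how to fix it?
Bug: WHERE cannot follow GROUP BY

Fix: Place WHERE between FROM and GROUP BY

Corrected query:
SELECT major, AVG(gpa) FROM students WHERE gpa > 2.55 GROUP BY major

Result:
major     | AVG(gpa)
----------+---------
Chemistry | 2.755   
Economics | 3.193333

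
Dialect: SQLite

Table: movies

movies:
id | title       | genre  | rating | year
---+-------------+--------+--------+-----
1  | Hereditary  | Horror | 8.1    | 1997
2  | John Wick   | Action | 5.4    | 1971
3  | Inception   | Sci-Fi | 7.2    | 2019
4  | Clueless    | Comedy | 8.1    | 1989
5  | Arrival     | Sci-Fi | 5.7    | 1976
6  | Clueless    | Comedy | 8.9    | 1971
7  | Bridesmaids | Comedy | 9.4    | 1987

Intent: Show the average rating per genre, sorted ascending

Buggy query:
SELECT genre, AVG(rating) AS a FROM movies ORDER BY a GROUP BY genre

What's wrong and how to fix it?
Bug: ORDER BY appears before GROUP BY; SQL clause order requires GROUP BY first

Fix: Move ORDER BY to the end, after GROUP BY

Corrected query:
SELECT genre, AVG(rating) AS a FROM movies GROUP BY genre ORDER BY a

Result:
genre  | a   
-------+-----
Action | 5.4 
Sci-Fi | 6.45
Horror | 8.1 
Comedy | 8.8 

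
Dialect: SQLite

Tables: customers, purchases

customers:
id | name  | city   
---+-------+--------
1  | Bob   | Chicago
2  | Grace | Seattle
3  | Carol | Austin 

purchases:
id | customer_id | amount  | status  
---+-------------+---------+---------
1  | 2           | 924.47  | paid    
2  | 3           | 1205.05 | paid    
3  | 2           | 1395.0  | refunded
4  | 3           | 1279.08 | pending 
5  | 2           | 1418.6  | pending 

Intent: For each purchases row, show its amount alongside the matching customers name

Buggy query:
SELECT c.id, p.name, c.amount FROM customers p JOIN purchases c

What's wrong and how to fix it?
Bug: Missing join condition: each purchases row is matched to all customers rows instead of just its own

Fix: Specify the join condition linking the foreign key to the parent id

Corrected query:
SELECT c.id, p.name, c.amount FROM customers p JOIN purchases c ON c.customer_id = p.id

Result:
id | name  | amount 
---+-------+--------
1  | Grace | 924.47 
2  | Carol | 1205.05
3  | Grace | 1395   
4  | Carol | 1279.08
5  | Grace | 1418.6 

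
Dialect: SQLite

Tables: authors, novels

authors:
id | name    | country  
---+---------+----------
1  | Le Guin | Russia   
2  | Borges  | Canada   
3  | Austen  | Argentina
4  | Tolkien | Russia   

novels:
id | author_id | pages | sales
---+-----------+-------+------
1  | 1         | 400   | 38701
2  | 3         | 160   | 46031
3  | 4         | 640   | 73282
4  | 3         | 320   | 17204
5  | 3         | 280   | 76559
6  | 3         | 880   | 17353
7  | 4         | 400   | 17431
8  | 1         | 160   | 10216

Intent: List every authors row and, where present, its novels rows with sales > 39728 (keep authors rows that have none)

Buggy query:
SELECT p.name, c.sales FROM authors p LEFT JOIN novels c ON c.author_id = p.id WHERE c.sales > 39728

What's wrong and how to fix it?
Bug: Filtering c.sales in WHERE discards the NULL rows produced by LEFT JOIN, turning it into an inner join

Fix: Put 'c.sales > 39728' in the JOIN's ON clause instead of WHERE

Corrected query:
SELECT p.name, c.sales FROM authors p LEFT JOIN novels c ON c.author_id = p.id AND c.sales > 39728

Result:
name    | sales
--------+------
Le Guin | NULL 
Borges  | NULL 
Austen  | 46031
Austen  | 76559
Tolkien | 73282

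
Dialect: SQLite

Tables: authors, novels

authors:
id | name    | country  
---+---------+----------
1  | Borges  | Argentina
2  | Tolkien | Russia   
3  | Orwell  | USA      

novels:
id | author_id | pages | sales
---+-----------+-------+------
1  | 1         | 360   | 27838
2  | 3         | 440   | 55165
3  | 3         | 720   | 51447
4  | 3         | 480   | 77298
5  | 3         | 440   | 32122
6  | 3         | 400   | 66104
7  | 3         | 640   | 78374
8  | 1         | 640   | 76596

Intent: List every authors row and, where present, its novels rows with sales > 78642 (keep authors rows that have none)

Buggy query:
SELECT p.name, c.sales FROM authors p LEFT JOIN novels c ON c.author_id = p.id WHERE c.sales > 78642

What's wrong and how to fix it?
Bug: Filtering c.sales in WHERE discards the NULL rows produced by LEFT JOIN, turning it into an inner join

Fix: Put 'c.sales > 78642' in the JOIN's ON clause instead of WHERE

Corrected query:
SELECT p.name, c.sales FROM authors p LEFT JOIN novels c ON c.author_id = p.id AND c.sales > 78642

Result:
name    | sales
--------+------
Borges  | NULL 
Tolkien | NULL 
Orwell  | NULL 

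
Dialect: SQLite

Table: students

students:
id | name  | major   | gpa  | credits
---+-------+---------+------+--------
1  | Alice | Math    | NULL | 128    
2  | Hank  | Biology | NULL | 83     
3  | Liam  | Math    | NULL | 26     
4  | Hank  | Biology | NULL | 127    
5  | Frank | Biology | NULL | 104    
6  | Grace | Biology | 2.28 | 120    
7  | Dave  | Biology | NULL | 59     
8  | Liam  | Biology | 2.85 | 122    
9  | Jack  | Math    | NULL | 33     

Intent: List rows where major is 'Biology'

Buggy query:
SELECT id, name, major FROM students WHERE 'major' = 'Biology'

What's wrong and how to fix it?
Bug: Single quotes denote string literals in SQL; the column name is being compared as a constant string

Fix: Remove the quotes around the column name (or use double quotes for an identifier)

Corrected query:
SELECT id, name, major FROM students WHERE major = 'Biology'

Result:
id | name  | major  
---+-------+--------
2  | Hank  | Biology
4  | Hank  | Biology
5  | Frank | Biology
6  | Grace | Biology
7  | Dave  | Biology
8  | Liam  | Biology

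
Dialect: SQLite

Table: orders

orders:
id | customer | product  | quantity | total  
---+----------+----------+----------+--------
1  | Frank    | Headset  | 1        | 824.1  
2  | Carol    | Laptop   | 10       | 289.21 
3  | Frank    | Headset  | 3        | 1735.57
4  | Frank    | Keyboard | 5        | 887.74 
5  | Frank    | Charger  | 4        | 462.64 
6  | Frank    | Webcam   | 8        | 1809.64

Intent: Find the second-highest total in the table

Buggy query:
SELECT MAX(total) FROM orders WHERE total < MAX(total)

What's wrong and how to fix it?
Bug: MAX(total) on the right of the comparison is an aggregate-in-WHERE error

Fix: Put the inner MAX in a scalar subquery

Corrected query:
SELECT MAX(total) FROM orders WHERE total < (SELECT MAX(total) FROM orders)

Result:
MAX(total)
----------
1735.57   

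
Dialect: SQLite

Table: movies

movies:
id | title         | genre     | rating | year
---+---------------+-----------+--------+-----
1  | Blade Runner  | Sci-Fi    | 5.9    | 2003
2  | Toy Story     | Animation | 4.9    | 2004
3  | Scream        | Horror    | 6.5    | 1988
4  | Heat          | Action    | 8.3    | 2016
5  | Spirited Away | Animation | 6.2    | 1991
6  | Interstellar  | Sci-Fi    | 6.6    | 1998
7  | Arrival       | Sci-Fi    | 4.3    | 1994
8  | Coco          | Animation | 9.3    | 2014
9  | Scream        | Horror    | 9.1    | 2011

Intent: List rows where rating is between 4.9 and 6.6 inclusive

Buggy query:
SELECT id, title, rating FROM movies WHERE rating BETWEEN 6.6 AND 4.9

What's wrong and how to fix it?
Bug: BETWEEN expects the lower bound first; with 6.6 AND 4.9 the range is empty

Fix: Write BETWEEN 4.9 AND 6.6

Corrected query:
SELECT id, title, rating FROM movies WHERE rating BETWEEN 4.9 AND 6.6

Result:
id | title         | rating
---+---------------+-------
1  | Blade Runner  | 5.9   
2  | Toy Story     | 4.9   
3  | Scream        | 6.5   
5  | Spirited Away | 6.2   
6  | Interstellar  | 6.6   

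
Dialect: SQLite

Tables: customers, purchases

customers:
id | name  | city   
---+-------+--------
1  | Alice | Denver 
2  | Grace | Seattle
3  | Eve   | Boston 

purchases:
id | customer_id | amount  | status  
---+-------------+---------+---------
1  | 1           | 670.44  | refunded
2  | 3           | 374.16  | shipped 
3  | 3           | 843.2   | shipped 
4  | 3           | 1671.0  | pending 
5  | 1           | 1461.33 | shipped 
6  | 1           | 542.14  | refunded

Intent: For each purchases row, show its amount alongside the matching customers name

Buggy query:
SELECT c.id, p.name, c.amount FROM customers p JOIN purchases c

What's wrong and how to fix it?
Bug: JOIN with no ON clause produces a cartesian product; every purchases row pairs with every customers row

Fix: Add ON c.customer_id = p.id to the JOIN

Corrected query:
SELECT c.id, p.name, c.amount FROM customers p JOIN purchases c ON c.customer_id = p.id

Result:
id | name  | amount 
---+-------+--------
1  | Alice | 670.44 
2  | Eve   | 374.16 
3  | Eve   | 843.2  
4  | Eve   | 1671   
5  | Alice | 1461.33
6  | Alice | 542.14 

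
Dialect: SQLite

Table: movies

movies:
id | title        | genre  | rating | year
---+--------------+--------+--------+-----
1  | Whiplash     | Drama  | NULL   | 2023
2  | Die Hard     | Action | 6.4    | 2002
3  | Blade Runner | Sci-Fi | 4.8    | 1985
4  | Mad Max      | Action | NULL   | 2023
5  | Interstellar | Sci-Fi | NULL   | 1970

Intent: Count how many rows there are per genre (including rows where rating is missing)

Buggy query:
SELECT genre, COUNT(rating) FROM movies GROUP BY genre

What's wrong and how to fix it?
Bug: COUNT(rating) skips NULLs, so groups with missing rating are undercounted

Fix: Replace COUNT(rating) with COUNT(*)

Corrected query:
SELECT genre, COUNT(*) FROM movies GROUP BY genre

Result:
genre  | COUNT(*)
-------+---------
Action | 2       
Drama  | 1       
Sci-Fi | 2       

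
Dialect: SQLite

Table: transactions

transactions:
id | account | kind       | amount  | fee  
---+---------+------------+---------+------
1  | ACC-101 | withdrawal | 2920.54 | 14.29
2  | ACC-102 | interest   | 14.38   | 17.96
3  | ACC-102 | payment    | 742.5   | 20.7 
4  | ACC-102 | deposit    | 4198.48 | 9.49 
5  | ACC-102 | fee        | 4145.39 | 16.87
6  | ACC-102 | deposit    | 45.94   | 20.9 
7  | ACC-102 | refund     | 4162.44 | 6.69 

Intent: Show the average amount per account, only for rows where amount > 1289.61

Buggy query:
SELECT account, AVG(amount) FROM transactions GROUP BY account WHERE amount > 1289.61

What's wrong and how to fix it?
Bug: WHERE cannot follow GROUP BY

Fix: Move the WHERE clause before GROUP BY

Corrected query:
SELECT account, AVG(amount) FROM transactions WHERE amount > 1289.61 GROUP BY account

Result:
account | AVG(amount)
--------+------------
ACC-101 | 2920.54    
ACC-102 | 4168.77    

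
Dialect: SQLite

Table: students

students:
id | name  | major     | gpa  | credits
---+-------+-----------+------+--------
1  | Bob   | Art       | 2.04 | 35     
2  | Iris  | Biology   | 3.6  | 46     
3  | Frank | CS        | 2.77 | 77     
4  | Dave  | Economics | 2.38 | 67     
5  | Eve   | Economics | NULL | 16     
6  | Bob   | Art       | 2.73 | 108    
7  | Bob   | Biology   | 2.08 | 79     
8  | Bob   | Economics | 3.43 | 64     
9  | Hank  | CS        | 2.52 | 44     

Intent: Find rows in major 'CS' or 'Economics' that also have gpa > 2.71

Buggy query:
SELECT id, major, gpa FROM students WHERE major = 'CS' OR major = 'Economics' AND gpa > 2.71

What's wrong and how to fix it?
Bug: AND binds tighter than OR, so this parses as major = 'CS' OR (major = 'Economics' AND gpa > 2.71)

Fix: Add parentheses around the OR so the AND applies to both alternatives

Corrected query:
SELECT id, major, gpa FROM students WHERE (major = 'CS' OR major = 'Economics') AND gpa > 2.71

Result:
id | major     | gpa 
---+-----------+-----
3  | CS        | 2.77
8  | Economics | 3.43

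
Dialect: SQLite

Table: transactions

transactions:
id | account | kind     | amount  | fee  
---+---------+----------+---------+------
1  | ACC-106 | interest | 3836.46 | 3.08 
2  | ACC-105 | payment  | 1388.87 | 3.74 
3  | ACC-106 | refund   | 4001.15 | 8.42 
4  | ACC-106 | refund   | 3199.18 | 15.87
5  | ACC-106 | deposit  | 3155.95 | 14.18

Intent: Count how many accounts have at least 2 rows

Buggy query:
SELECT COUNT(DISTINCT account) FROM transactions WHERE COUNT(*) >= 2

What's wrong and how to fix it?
Bug: COUNT(*) cannot appear in WHERE; the per-group count doesn't exist yet

Fix: Group first with HAVING COUNT(*) >= 2, then COUNT the resulting groups

Corrected query:
SELECT COUNT(*) FROM (SELECT account FROM transactions GROUP BY account HAVING COUNT(*) >= 2)

Result:
COUNT(*)
--------
1       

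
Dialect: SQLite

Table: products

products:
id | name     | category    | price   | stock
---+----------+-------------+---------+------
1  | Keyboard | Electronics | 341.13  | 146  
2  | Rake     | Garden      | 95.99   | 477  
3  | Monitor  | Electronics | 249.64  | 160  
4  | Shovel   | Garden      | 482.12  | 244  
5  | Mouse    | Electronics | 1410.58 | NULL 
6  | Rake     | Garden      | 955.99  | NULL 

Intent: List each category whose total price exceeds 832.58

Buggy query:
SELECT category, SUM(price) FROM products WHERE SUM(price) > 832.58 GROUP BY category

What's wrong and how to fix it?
Bug: WHERE runs before GROUP BY, so aggregates aren't available there

Fix: Use HAVING (which filters groups after aggregation) instead of WHERE

Corrected query:
SELECT category, SUM(price) FROM products GROUP BY category HAVING SUM(price) > 832.58

Result:
category    | SUM(price)
------------+-----------
Electronics | 2001.35   
Garden      | 1534.1    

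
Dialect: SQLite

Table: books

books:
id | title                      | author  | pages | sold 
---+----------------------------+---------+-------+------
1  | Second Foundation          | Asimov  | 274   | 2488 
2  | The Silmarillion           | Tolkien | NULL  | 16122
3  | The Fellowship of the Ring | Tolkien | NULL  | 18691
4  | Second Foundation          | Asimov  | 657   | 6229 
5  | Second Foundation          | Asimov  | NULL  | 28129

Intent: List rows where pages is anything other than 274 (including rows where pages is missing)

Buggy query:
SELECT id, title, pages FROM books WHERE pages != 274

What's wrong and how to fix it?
Bug: Inequality against NULL is unknown, not true; rows with NULL are dropped

Fix: Add an explicit OR pages IS NULL to include the missing-value rows

Corrected query:
SELECT id, title, pages FROM books WHERE pages != 274 OR pages IS NULL

Result:
id | title                      | pages
---+----------------------------+------
2  | The Silmarillion           | NULL 
3  | The Fellowship of the Ring | NULL 
4  | Second Foundation          | 657  
5  | Second Foundation          | NULL 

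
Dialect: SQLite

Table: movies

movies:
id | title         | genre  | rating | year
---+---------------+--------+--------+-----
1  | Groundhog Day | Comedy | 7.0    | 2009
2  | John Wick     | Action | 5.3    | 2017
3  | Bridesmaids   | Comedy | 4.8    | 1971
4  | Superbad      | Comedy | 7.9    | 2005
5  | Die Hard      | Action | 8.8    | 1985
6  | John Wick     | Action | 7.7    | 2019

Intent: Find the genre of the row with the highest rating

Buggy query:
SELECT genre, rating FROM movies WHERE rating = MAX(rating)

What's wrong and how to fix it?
Bug: WHERE is evaluated per row; an aggregate over the whole table isn't defined there

Fix: Wrap MAX in a scalar subquery so WHERE compares against a single value

Corrected query:
SELECT genre, rating FROM movies WHERE rating = (SELECT MAX(rating) FROM movies)

Result:
genre  | rating
-------+-------
Action | 8.8   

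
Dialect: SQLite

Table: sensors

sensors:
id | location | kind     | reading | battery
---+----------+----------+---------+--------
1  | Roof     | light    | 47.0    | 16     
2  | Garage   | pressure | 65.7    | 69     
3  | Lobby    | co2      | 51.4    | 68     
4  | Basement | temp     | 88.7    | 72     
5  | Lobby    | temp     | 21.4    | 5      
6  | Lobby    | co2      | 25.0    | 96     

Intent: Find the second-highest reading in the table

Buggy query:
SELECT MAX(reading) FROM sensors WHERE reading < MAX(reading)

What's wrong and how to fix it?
Bug: The inner MAX is an aggregate inside WHERE, which is not allowed

Fix: Put the inner MAX in a scalar subquery

Corrected query:
SELECT MAX(reading) FROM sensors WHERE reading < (SELECT MAX(reading) FROM sensors)

Result:
MAX(reading)
------------
65.7        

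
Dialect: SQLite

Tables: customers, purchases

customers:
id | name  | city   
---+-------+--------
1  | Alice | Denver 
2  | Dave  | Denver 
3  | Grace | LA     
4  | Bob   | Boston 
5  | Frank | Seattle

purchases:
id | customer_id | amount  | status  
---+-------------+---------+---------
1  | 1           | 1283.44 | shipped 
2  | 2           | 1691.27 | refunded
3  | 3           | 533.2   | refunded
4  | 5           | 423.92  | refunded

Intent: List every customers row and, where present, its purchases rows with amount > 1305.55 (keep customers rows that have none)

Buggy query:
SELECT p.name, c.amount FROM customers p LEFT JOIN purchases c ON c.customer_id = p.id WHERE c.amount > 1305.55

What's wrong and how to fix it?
Bug: A WHERE condition on the right-hand table after LEFT JOIN drops unmatched parents

Fix: Move the right-table condition into the ON clause so unmatched parents are kept

Corrected query:
SELECT p.name, c.amount FROM customers p LEFT JOIN purchases c ON c.customer_id = p.id AND c.amount > 1305.55

Result:
name  | amount 
------+--------
Alice | NULL   
Dave  | 1691.27
Grace | NULL   
Bob   | NULL   
Frank | NULL   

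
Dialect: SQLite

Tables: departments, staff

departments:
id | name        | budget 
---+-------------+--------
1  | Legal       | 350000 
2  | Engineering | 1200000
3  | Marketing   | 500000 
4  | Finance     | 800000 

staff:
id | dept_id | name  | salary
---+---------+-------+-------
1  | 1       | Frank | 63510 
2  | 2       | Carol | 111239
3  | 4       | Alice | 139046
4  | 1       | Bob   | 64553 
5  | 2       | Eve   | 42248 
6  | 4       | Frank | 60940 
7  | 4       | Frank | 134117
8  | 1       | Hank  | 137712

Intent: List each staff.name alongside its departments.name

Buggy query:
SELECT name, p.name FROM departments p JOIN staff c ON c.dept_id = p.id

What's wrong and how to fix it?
Bug: Both tables have a 'name' column; the unqualified reference is ambiguous

Fix: Prefix ambiguous columns with the table alias

Corrected query:
SELECT c.name, p.name FROM departments p JOIN staff c ON c.dept_id = p.id

Result:
name  | name       
------+------------
Frank | Legal      
Carol | Engineering
Alice | Finance    
Bob   | Legal      
Eve   | Engineering
Frank | Finance    
Frank | Finance    
Hank  | Legal      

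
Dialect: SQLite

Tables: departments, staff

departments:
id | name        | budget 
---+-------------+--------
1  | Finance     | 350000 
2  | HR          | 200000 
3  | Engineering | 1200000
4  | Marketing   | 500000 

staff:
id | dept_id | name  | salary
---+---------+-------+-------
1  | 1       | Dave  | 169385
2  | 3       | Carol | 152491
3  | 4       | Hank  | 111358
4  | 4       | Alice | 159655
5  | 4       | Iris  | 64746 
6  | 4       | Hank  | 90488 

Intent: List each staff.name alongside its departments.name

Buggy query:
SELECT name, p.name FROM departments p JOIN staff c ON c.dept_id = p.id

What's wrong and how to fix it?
Bug: Both tables have a 'name' column; the unqualified reference is ambiguous

Fix: Prefix ambiguous columns with the table alias

Corrected query:
SELECT c.name, p.name FROM departments p JOIN staff c ON c.dept_id = p.id

Result:
name  | name       
------+------------
Dave  | Finance    
Carol | Engineering
Hank  | Marketing  
Alice | Marketing  
Iris  | Marketing  
Hank  | Marketing  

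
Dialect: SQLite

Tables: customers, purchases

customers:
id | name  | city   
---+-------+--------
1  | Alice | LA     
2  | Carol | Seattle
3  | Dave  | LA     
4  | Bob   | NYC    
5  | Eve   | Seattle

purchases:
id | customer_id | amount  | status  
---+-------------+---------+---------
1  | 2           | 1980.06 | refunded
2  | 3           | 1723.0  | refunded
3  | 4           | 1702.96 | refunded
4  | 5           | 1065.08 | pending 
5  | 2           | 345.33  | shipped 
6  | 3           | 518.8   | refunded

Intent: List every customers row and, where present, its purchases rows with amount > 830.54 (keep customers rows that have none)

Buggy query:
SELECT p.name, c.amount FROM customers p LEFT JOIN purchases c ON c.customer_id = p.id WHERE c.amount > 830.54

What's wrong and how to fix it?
Bug: A WHERE condition on the right-hand table after LEFT JOIN drops unmatched parents

Fix: Move the right-table condition into the ON clause so unmatched parents are kept

Corrected query:
SELECT p.name, c.amount FROM customers p LEFT JOIN purchases c ON c.customer_id = p.id AND c.amount > 830.54

Result:
name  | amount 
------+--------
Alice | NULL   
Carol | 1980.06
Dave  | 1723   
Bob   | 1702.96
Eve   | 1065.08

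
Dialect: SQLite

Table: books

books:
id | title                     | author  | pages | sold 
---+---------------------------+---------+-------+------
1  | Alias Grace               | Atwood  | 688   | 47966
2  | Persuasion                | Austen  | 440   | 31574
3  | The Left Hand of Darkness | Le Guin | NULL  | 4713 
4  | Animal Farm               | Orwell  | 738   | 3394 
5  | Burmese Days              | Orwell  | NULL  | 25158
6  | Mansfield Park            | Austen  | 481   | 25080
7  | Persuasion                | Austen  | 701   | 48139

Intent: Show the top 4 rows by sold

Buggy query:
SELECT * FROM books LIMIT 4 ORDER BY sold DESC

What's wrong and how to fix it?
Bug: LIMIT must come after ORDER BY

Fix: Swap the clauses: ORDER BY first, then LIMIT

Corrected query:
SELECT * FROM books ORDER BY sold DESC LIMIT 4

Result:
id | title        | author | pages | sold 
---+--------------+--------+-------+------
7  | Persuasion   | Austen | 701   | 48139
1  | Alias Grace  | Atwood | 688   | 47966
2  | Persuasion   | Austen | 440   | 31574
5  | Burmese Days | Orwell | NULL  | 25158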